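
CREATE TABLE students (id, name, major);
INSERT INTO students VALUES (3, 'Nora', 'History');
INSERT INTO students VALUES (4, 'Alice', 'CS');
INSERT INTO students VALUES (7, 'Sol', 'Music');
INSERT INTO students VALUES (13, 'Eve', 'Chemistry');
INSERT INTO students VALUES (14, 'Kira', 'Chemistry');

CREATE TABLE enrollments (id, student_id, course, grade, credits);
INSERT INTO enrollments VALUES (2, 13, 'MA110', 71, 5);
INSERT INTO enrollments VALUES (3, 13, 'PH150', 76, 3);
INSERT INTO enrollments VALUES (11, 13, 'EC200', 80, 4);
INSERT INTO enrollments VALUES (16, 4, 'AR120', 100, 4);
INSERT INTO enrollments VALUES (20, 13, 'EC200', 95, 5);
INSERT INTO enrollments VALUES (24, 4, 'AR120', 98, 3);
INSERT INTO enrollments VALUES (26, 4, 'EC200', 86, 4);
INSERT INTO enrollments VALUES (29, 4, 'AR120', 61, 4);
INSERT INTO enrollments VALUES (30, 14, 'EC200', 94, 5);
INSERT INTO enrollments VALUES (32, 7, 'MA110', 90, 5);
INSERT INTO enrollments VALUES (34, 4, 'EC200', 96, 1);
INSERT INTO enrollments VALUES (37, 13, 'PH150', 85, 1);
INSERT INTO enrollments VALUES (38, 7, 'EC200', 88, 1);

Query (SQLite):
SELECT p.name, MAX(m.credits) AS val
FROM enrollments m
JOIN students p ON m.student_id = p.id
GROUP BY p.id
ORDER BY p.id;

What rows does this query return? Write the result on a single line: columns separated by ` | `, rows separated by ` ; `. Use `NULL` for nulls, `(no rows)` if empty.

Alice | 4 ; Sol | 5 ; Eve | 5 ; Kira | 5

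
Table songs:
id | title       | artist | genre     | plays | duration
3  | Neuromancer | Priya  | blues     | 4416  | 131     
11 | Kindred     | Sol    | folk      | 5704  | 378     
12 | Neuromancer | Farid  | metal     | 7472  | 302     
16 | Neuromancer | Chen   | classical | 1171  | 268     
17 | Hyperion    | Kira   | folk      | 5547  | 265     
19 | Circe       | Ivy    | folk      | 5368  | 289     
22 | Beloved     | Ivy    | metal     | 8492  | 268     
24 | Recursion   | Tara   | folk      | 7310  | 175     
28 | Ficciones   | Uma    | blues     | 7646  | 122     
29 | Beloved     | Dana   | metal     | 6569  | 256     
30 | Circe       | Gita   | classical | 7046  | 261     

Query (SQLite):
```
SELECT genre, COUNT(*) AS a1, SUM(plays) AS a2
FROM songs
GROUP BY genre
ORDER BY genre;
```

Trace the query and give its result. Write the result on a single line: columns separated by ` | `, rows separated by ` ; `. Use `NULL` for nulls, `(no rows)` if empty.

Group songs by genre.
Per group compute: COUNT(*), SUM(plays).
  blues: ids {3, 28} → COUNT(*)=2, SUM(plays)=12062
  classical: ids {16, 30} → COUNT(*)=2, SUM(plays)=8217
  folk: ids {11, 17, 19, 24} → COUNT(*)=4, SUM(plays)=23929
  metal: ids {12, 22, 29} → COUNT(*)=3, SUM(plays)=22533

blues | 2 | 12062 ; classical | 2 | 8217 ; folk | 4 | 23929 ; metal | 3 | 22533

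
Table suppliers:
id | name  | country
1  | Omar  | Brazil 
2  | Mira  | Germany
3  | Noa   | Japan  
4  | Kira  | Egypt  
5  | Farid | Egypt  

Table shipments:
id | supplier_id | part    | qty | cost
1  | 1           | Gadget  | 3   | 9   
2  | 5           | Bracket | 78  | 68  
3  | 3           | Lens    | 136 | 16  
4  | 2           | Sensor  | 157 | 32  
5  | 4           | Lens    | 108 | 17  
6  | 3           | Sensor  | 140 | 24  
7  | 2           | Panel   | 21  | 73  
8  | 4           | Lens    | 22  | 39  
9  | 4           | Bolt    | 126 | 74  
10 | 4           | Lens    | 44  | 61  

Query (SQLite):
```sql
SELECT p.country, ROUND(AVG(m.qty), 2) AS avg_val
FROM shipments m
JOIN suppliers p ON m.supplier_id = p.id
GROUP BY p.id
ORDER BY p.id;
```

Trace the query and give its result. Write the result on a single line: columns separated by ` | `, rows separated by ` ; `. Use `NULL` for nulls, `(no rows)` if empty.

Join each shipments row to its suppliers via supplier_id.
Group joined rows by suppliers.id; compute ROUND(AVG(m.qty), 2) per group.
  1: ids {1} → ROUND(AVG(m.qty), 2)=3
  2: ids {4, 7} → ROUND(AVG(m.qty), 2)=89
  3: ids {3, 6} → ROUND(AVG(m.qty), 2)=138
  4: ids {5, 8, 9, 10} → ROUND(AVG(m.qty), 2)=75
  5: ids {2} → ROUND(AVG(m.qty), 2)=78

Brazil | 3 ; Germany | 89 ; Japan | 138 ; Egypt | 75 ; Egypt | 78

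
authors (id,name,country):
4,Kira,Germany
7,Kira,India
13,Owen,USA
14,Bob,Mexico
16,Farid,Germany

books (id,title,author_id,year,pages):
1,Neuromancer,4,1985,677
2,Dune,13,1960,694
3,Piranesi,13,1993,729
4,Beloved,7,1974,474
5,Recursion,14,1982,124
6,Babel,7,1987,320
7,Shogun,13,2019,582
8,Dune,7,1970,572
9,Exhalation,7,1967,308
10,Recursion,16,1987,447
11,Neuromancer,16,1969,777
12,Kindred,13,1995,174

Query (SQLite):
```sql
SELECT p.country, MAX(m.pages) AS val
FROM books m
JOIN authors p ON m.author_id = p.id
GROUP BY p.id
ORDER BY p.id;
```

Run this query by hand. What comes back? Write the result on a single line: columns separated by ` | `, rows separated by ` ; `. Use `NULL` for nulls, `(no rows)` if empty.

Germany | 677 ; India | 572 ; USA | 729 ; Mexico | 124 ; Germany | 777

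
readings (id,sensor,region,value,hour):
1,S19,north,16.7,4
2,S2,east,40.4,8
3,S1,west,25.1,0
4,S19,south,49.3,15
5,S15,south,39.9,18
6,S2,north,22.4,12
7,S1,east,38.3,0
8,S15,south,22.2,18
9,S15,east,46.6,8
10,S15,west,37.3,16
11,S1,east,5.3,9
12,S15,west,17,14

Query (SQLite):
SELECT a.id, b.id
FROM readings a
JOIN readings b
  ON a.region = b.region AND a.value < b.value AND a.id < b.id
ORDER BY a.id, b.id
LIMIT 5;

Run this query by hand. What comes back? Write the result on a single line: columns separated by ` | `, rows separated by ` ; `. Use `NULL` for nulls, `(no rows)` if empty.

1 | 6 ; 2 | 9 ; 3 | 10 ; 7 | 9

Pairs (a,b) with same region, a.value < b.value, a.id < b.id.
region groups: east:{2,7,9,11} north:{1,6} south:{4,5,8} west:{3,10,12}
Ordered by (a.id, b.id); first 5.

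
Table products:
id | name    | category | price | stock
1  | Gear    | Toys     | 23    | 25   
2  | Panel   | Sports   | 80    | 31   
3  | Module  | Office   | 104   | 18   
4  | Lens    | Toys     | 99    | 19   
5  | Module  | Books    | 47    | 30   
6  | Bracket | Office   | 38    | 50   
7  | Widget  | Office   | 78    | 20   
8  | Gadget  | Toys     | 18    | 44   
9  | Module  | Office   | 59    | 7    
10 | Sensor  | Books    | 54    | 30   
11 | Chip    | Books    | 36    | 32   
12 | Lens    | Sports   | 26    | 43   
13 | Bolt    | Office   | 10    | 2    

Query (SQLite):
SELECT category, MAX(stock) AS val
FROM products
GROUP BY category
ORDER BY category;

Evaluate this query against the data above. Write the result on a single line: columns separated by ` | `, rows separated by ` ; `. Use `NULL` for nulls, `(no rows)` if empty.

Books | 32 ; Office | 50 ; Sports | 43 ; Toys | 44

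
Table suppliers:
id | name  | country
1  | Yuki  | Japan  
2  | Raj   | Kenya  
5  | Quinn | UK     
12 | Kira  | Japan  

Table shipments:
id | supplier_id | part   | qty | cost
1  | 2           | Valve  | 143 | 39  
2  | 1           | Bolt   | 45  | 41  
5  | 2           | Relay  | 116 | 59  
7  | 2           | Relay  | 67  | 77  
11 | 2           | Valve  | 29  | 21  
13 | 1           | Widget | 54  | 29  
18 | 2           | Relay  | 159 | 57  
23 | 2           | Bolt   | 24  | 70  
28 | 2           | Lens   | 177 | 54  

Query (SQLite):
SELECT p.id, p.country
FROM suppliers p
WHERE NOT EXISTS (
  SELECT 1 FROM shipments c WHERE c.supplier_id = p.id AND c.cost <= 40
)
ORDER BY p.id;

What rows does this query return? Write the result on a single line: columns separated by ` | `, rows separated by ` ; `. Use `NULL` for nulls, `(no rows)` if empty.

5 | UK ; 12 | Japan

For each suppliers row, check whether any shipments with matching supplier_id has cost <= 40.
Keep rows where that is false.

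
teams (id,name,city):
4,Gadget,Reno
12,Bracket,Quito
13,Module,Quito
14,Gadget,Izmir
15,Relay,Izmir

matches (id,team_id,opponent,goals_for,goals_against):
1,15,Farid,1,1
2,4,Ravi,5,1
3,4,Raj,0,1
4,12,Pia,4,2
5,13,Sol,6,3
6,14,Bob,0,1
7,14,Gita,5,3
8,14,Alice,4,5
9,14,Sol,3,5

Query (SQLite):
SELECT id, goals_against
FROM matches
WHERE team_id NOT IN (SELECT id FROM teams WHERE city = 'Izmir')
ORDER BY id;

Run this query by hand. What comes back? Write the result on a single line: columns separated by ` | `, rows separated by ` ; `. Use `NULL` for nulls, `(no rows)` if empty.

2 | 1 ; 3 | 1 ; 4 | 2 ; 5 | 3

Inner query: teams.id where city = 'Izmir'.
Outer: keep matches rows whose team_id is not in that set.
Inner query → {14, 15}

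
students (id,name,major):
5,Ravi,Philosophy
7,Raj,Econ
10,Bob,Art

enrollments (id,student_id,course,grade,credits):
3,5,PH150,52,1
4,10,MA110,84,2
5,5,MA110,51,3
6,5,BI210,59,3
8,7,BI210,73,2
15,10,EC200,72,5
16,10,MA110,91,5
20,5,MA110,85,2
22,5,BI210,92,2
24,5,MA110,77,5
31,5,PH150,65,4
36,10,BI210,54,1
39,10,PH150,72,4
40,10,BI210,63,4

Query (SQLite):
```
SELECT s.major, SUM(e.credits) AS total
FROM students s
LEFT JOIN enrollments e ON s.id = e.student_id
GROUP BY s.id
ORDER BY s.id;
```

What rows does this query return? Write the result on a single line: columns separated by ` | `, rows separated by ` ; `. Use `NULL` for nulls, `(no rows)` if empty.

LEFT JOIN keeps every students row; unmatched ones get NULL for enrollments columns.
Group by students.id and compute SUM(e.credits). SUM over an all-NULL group is NULL.
  5: ids {3, 5, 6, 20, 22, 24, 31} → SUM(e.credits)=20
  7: ids {8} → SUM(e.credits)=2
  10: ids {4, 15, 16, 36, 39, 40} → SUM(e.credits)=21

Philosophy | 20 ; Econ | 2 ; Art | 21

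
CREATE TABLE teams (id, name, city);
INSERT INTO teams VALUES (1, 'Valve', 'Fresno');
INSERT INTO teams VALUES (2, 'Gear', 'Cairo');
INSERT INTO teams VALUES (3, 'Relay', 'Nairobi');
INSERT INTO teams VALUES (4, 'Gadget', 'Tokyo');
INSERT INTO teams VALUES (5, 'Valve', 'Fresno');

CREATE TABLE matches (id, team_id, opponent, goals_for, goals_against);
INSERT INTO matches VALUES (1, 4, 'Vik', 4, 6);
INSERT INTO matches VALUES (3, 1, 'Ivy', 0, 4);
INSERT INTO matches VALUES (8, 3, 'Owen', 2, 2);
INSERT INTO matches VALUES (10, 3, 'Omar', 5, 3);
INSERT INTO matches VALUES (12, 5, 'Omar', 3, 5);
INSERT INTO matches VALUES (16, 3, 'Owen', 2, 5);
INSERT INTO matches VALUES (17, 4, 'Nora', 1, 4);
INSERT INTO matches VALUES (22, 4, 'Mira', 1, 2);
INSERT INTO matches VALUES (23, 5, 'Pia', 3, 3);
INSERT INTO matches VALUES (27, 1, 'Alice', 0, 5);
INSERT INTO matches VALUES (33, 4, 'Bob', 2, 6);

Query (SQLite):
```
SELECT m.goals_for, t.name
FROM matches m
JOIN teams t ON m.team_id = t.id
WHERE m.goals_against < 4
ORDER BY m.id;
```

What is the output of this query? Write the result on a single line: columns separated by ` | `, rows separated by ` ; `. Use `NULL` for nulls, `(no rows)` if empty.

2 | Relay ; 5 | Relay ; 1 | Gadget ; 3 | Valve

Each matches row matches the teams row where team_id = teams.id.
Then keep rows with m.goals_against < 4.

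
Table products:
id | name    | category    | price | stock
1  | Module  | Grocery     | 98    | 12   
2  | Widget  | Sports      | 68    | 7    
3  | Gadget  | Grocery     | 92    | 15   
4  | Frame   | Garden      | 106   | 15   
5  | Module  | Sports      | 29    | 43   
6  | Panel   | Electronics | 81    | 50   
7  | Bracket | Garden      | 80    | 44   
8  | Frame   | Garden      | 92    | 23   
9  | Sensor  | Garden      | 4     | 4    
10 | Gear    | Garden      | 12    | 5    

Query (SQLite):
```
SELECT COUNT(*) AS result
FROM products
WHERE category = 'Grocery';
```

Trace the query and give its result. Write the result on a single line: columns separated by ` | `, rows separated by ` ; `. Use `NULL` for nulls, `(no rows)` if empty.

2

Rows where category='Grocery' → price values: [98, 92].
COUNT(*) counts rows → 2.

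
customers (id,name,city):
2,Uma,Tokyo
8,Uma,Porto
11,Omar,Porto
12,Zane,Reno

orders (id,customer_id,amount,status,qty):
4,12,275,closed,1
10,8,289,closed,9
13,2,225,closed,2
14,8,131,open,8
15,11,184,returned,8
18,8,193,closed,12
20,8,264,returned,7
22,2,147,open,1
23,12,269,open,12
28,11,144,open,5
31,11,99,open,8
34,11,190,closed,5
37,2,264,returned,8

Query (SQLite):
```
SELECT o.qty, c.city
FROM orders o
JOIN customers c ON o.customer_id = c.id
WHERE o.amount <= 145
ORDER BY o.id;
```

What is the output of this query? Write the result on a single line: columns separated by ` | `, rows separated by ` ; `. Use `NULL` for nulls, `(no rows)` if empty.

8 | Porto ; 5 | Porto ; 8 | Porto

Each orders row matches the customers row where customer_id = customers.id.
Then keep rows with o.amount <= 145.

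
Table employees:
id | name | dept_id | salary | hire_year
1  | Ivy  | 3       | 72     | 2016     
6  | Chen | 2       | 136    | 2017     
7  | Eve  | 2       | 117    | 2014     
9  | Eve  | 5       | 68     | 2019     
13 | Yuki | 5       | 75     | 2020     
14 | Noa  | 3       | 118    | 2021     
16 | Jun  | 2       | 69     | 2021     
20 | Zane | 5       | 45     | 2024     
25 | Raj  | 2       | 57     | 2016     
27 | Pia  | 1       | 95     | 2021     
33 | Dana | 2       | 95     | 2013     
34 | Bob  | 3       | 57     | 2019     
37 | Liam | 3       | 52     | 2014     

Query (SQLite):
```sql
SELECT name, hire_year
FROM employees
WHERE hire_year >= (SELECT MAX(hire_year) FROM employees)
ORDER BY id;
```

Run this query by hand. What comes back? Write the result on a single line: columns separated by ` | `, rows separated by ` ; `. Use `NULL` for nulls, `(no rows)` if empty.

Scalar subquery: MAX(hire_year) over all employees rows = 2024.
Keep rows where hire_year >= that value.

Zane | 2024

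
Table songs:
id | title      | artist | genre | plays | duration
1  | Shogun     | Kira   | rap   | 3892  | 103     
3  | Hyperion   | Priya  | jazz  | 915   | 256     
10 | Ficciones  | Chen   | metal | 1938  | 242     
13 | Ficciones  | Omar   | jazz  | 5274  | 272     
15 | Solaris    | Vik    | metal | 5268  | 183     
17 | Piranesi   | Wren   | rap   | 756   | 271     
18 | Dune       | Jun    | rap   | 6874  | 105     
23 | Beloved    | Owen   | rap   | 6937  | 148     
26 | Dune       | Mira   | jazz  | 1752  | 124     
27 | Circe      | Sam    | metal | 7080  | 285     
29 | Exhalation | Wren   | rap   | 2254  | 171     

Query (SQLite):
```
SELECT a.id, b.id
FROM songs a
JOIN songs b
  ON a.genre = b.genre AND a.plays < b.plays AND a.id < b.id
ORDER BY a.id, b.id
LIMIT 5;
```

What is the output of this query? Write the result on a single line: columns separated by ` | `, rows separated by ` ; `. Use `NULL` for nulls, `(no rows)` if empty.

Pairs (a,b) with same genre, a.plays < b.plays, a.id < b.id.
genre groups: jazz:{3,13,26} metal:{10,15,27} rap:{1,17,18,23,29}
Ordered by (a.id, b.id); first 5.

1 | 18 ; 1 | 23 ; 3 | 13 ; 3 | 26 ; 10 | 15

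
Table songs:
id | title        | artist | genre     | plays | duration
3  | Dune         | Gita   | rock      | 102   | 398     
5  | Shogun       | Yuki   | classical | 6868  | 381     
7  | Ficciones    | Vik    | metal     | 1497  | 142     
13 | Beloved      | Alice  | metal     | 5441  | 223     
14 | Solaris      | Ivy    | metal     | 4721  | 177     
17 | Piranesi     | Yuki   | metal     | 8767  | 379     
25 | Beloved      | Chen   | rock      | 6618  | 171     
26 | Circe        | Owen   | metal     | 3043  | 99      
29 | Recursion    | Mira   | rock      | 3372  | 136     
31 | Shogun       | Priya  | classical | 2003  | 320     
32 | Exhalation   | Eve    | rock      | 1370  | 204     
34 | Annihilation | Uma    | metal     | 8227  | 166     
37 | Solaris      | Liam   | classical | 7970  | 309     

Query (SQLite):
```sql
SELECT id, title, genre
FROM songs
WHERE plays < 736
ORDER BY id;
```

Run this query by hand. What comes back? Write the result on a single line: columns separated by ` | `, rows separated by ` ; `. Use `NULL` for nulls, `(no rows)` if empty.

3 | Dune | rock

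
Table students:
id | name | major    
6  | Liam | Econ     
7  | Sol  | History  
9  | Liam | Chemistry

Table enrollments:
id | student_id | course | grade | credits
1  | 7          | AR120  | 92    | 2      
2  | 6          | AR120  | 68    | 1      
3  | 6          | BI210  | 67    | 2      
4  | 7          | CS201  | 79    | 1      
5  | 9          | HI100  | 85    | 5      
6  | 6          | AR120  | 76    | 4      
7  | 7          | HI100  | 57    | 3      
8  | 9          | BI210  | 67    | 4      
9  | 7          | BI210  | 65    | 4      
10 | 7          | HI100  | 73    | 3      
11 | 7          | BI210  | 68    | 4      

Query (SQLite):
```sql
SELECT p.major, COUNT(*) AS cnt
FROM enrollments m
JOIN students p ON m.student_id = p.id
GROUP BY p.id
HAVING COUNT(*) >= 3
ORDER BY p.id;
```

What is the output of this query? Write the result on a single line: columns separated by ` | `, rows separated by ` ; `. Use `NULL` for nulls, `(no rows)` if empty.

Econ | 3 ; History | 6

Join each enrollments row to its students via student_id.
Group joined rows by students.id; compute COUNT(*) per group.
HAVING: keep groups with count ≥ 3.
  6: ids {2, 3, 6} → COUNT(*)=3
  7: ids {1, 4, 7, 9, 10, 11} → COUNT(*)=6
  9: ids {5, 8} → COUNT(*)=2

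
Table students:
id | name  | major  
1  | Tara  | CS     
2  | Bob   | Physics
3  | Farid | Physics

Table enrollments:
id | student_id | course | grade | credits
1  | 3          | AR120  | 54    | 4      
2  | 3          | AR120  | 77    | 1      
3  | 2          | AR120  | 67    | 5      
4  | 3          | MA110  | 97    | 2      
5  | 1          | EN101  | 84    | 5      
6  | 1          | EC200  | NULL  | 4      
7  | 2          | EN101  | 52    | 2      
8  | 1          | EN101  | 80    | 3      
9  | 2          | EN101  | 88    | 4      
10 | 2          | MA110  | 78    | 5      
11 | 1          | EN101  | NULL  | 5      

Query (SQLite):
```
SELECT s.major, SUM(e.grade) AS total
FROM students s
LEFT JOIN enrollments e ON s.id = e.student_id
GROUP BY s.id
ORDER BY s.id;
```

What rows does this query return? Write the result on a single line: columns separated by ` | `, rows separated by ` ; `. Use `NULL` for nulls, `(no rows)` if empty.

LEFT JOIN keeps every students row; unmatched ones get NULL for enrollments columns.
Group by students.id and compute SUM(e.grade). SUM over an all-NULL group is NULL.
  1: ids {5, 6, 8, 11} → SUM(e.grade)=164
  2: ids {3, 7, 9, 10} → SUM(e.grade)=285
  3: ids {1, 2, 4} → SUM(e.grade)=228

CS | 164 ; Physics | 285 ; Physics | 228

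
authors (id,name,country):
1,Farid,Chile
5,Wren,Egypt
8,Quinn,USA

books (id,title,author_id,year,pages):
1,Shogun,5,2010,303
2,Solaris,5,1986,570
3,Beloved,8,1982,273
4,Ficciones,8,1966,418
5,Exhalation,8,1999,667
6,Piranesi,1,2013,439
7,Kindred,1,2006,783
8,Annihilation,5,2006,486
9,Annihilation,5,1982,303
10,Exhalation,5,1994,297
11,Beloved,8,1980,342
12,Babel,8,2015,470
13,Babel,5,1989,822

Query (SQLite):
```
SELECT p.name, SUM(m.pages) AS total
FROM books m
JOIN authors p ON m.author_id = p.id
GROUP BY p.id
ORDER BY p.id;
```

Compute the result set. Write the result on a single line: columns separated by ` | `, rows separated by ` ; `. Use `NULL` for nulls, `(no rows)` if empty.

Farid | 1222 ; Wren | 2781 ; Quinn | 2170

Join each books row to its authors via author_id.
Group joined rows by authors.id; compute SUM(m.pages) per group.
  1: ids {6, 7} → SUM(m.pages)=1222
  5: ids {1, 2, 8, 9, 10, 13} → SUM(m.pages)=2781
  8: ids {3, 4, 5, 11, 12} → SUM(m.pages)=2170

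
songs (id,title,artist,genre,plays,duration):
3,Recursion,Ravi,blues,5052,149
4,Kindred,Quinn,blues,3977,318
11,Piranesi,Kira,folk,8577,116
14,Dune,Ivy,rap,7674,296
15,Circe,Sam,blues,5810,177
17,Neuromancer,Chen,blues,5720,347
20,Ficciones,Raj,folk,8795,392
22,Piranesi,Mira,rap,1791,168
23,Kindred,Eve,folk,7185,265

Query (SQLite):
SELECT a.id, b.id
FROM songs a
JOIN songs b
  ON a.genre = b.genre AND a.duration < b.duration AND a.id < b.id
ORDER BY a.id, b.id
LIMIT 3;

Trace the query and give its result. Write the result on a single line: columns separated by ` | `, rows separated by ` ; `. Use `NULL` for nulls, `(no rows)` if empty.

Pairs (a,b) with same genre, a.duration < b.duration, a.id < b.id.
genre groups: blues:{3,4,15,17} folk:{11,20,23} rap:{14,22}
Ordered by (a.id, b.id); first 3.

3 | 4 ; 3 | 15 ; 3 | 17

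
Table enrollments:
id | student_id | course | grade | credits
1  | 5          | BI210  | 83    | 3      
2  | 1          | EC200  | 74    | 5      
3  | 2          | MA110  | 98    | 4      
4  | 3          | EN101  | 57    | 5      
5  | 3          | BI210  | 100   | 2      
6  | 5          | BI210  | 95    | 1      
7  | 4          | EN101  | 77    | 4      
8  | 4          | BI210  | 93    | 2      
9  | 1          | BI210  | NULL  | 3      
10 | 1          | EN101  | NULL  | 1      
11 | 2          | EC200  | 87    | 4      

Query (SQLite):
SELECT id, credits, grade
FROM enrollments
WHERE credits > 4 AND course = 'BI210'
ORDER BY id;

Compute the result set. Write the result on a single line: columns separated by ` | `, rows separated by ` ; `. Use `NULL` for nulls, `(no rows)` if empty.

credits > 4: ids {2, 4}
course = 'BI210': ids {1, 5, 6, 8, 9}
Combine with AND.

(no rows)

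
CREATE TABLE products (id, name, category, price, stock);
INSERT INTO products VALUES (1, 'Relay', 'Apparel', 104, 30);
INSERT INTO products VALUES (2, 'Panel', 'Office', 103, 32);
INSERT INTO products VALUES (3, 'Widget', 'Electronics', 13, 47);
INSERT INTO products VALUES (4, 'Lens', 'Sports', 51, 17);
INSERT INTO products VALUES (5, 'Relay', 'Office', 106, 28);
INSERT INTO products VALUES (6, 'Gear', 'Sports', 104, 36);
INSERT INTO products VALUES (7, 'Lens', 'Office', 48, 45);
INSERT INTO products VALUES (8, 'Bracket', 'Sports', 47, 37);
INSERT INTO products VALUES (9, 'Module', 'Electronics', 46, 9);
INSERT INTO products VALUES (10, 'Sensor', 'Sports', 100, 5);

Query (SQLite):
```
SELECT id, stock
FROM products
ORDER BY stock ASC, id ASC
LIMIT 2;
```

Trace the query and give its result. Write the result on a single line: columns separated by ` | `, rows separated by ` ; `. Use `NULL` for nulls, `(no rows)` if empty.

Sort by stock asc, tiebreak id asc: (5, id=10), (9, id=9), (17, id=4), (28, id=5), (30, id=1) …. Take first 2.

10 | 5 ; 9 | 9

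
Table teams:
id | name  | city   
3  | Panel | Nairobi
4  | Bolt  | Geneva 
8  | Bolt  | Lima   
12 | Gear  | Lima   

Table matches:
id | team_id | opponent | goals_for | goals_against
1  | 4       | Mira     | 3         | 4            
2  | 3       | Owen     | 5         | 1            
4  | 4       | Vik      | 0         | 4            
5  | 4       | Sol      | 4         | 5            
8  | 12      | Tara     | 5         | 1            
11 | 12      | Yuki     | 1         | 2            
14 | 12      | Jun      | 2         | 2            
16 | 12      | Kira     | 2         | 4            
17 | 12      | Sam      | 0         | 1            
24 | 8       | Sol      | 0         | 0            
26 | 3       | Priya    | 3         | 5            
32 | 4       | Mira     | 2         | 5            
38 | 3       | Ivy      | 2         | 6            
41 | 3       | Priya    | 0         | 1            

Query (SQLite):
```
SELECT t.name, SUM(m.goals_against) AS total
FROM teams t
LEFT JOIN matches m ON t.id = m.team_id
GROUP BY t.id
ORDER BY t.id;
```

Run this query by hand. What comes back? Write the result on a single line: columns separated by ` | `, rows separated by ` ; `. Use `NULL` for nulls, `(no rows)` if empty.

LEFT JOIN keeps every teams row; unmatched ones get NULL for matches columns.
Group by teams.id and compute SUM(m.goals_against). SUM over an all-NULL group is NULL.
  3: ids {2, 26, 38, 41} → SUM(m.goals_against)=13
  4: ids {1, 4, 5, 32} → SUM(m.goals_against)=18
  8: ids {24} → SUM(m.goals_against)=0
  12: ids {8, 11, 14, 16, 17} → SUM(m.goals_against)=10

Panel | 13 ; Bolt | 18 ; Bolt | 0 ; Gear | 10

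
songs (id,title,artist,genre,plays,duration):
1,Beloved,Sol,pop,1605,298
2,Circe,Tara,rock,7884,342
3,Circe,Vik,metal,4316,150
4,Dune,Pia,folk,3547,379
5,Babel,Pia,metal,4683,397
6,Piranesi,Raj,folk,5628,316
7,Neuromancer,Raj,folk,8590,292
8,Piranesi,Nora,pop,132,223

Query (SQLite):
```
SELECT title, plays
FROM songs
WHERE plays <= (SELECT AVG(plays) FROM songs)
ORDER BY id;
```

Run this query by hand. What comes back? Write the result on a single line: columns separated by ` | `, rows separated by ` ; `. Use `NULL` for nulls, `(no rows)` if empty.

Scalar subquery: AVG(plays) over all songs rows = 4548.125.
Keep rows where plays <= that value.

Beloved | 1605 ; Circe | 4316 ; Dune | 3547 ; Piranesi | 132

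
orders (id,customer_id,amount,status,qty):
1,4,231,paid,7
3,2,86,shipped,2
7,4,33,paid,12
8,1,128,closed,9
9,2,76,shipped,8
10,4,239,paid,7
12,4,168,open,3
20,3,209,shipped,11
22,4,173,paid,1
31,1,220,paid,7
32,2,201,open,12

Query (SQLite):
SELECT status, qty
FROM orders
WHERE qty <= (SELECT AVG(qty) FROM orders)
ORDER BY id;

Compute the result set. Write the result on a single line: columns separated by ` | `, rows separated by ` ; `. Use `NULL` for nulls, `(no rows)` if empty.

paid | 7 ; shipped | 2 ; paid | 7 ; open | 3 ; paid | 1 ; paid | 7

Scalar subquery: AVG(qty) over all orders rows = 7.181818 (≈; comparison uses full precision).
Keep rows where qty <= that value.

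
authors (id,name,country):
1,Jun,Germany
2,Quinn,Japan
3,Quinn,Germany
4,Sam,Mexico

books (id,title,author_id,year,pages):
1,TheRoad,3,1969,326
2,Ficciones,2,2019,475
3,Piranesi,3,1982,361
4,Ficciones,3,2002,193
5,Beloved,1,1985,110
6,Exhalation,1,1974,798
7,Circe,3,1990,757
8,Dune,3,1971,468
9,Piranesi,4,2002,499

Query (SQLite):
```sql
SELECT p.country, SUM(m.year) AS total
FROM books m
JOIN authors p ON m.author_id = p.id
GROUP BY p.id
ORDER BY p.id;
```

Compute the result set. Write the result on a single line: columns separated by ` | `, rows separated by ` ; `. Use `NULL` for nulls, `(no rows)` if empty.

Germany | 3959 ; Japan | 2019 ; Germany | 9914 ; Mexico | 2002

Join each books row to its authors via author_id.
Group joined rows by authors.id; compute SUM(m.year) per group.
  1: ids {5, 6} → SUM(m.year)=3959
  2: ids {2} → SUM(m.year)=2019
  3: ids {1, 3, 4, 7, 8} → SUM(m.year)=9914
  4: ids {9} → SUM(m.year)=2002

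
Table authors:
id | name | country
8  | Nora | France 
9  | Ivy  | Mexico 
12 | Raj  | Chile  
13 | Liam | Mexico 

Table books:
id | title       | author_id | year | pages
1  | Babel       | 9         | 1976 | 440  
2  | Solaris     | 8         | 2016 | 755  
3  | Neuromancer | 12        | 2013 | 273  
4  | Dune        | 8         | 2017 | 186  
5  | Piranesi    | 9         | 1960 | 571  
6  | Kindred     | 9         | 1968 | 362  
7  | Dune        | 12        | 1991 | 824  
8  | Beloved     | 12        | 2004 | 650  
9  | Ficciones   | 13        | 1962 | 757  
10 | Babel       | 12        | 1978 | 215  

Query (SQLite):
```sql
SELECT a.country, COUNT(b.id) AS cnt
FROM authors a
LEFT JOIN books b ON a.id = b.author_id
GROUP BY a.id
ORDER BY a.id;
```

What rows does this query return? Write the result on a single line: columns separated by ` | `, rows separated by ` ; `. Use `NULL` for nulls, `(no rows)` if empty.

LEFT JOIN keeps every authors row; unmatched ones get NULL for books columns.
Group by authors.id and compute COUNT(b.id). COUNT(col) of an all-NULL group is 0.
  8: ids {2, 4} → COUNT(b.id)=2
  9: ids {1, 5, 6} → COUNT(b.id)=3
  12: ids {3, 7, 8, 10} → COUNT(b.id)=4
  13: ids {9} → COUNT(b.id)=1

France | 2 ; Mexico | 3 ; Chile | 4 ; Mexico | 1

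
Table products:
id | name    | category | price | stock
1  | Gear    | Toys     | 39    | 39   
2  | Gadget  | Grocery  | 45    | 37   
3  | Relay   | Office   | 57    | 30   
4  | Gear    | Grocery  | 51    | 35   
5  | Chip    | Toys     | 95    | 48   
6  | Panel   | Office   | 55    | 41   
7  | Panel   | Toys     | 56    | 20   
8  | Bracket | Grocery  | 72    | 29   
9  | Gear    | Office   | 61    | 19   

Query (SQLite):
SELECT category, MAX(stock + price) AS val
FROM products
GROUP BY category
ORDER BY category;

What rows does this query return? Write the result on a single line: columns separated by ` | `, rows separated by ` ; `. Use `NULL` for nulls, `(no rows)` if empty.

Grocery | 101 ; Office | 96 ; Toys | 143

For each row compute stock + price.
Group by category; take MAX of the expression per group.
  Grocery: ids {2, 4, 8} → MAX(stock + price)=101
  Office: ids {3, 6, 9} → MAX(stock + price)=96
  Toys: ids {1, 5, 7} → MAX(stock + price)=143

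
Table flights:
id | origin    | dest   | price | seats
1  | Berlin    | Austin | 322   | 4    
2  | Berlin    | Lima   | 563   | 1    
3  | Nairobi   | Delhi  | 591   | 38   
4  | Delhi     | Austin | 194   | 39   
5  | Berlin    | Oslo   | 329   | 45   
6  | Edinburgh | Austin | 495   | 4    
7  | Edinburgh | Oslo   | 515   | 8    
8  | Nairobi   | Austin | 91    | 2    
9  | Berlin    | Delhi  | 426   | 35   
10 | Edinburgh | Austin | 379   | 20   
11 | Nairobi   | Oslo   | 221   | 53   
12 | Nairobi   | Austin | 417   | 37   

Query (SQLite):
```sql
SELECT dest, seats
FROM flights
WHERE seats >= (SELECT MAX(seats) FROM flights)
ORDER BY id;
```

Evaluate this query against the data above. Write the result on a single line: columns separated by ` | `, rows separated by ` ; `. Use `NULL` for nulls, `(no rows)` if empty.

Oslo | 53

Scalar subquery: MAX(seats) over all flights rows = 53.
Keep rows where seats >= that value.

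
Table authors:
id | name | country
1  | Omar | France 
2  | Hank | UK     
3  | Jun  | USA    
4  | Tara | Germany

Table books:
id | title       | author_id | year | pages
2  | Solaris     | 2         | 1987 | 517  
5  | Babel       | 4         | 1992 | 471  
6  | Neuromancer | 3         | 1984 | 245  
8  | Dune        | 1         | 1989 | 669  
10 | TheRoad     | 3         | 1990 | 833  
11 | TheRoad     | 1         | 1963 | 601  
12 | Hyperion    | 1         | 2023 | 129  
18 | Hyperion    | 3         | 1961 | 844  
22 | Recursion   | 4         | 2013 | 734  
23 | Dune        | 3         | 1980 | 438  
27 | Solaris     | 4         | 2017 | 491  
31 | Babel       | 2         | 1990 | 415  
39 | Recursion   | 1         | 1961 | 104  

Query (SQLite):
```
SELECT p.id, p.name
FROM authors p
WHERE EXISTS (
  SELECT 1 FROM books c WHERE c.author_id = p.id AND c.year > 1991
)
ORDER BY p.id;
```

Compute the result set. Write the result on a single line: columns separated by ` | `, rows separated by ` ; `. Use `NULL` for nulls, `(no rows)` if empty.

1 | Omar ; 4 | Tara

For each authors row, check whether any books with matching author_id has year > 1991.
Keep rows where that is true.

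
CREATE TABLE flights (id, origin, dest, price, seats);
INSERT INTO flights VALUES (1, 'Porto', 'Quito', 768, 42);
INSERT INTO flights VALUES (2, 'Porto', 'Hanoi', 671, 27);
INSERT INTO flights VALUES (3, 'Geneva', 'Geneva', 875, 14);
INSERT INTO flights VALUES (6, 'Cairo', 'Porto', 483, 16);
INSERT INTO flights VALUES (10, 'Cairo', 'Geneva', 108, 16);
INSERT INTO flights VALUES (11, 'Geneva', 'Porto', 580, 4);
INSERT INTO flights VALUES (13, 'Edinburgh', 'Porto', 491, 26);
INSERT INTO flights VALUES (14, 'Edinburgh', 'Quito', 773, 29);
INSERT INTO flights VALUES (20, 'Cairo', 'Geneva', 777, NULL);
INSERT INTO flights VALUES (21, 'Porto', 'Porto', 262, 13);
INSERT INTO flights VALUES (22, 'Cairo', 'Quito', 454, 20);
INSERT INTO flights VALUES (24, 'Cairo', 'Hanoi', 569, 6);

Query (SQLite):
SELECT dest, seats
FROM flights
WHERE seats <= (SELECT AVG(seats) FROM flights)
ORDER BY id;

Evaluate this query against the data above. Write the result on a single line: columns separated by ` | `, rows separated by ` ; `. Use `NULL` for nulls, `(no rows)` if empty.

Geneva | 14 ; Porto | 16 ; Geneva | 16 ; Porto | 4 ; Porto | 13 ; Hanoi | 6

Scalar subquery: AVG(seats) over all flights rows = 19.363636 (≈; comparison uses full precision).
Keep rows where seats <= that value.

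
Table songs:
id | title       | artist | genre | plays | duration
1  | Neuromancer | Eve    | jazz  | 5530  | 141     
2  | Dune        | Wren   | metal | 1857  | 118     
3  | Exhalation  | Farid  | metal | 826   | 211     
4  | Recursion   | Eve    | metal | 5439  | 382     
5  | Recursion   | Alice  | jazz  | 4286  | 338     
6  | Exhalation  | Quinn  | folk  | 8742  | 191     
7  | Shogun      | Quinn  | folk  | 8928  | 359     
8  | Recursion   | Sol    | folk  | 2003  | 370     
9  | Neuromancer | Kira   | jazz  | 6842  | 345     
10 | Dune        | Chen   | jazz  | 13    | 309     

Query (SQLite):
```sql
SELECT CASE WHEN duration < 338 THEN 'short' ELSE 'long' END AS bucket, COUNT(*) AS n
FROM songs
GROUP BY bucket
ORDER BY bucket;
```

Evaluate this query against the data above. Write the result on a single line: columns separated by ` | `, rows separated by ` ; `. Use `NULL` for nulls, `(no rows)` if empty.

Bucket rows by duration < 338 → 'short' else 'long'; count each bucket.

long | 5 ; short | 5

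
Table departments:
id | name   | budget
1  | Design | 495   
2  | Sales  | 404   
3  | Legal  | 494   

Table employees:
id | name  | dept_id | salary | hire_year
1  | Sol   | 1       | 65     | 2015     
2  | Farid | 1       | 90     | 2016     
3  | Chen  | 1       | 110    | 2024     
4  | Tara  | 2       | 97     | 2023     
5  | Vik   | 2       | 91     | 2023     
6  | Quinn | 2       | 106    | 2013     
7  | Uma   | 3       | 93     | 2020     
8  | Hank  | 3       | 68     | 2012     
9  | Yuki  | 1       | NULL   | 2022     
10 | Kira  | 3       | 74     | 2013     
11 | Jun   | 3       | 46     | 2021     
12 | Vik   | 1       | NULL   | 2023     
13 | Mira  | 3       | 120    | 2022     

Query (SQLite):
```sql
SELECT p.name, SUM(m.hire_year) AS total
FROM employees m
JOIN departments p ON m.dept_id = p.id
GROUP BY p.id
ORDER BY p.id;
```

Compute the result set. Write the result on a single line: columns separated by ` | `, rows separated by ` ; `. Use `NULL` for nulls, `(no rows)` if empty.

Design | 10100 ; Sales | 6059 ; Legal | 10088

Join each employees row to its departments via dept_id.
Group joined rows by departments.id; compute SUM(m.hire_year) per group.
  1: ids {1, 2, 3, 9, 12} → SUM(m.hire_year)=10100
  2: ids {4, 5, 6} → SUM(m.hire_year)=6059
  3: ids {7, 8, 10, 11, 13} → SUM(m.hire_year)=10088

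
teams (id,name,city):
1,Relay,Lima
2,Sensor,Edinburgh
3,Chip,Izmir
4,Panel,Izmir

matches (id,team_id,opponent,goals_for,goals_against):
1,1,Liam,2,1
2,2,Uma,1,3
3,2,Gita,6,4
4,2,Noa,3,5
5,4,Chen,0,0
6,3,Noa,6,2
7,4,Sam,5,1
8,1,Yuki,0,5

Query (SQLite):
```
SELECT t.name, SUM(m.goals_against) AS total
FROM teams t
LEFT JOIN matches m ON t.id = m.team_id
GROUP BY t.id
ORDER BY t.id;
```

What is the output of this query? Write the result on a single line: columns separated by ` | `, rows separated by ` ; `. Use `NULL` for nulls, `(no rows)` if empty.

LEFT JOIN keeps every teams row; unmatched ones get NULL for matches columns.
Group by teams.id and compute SUM(m.goals_against). SUM over an all-NULL group is NULL.
  1: ids {1, 8} → SUM(m.goals_against)=6
  2: ids {2, 3, 4} → SUM(m.goals_against)=12
  3: ids {6} → SUM(m.goals_against)=2
  4: ids {5, 7} → SUM(m.goals_against)=1

Relay | 6 ; Sensor | 12 ; Chip | 2 ; Panel | 1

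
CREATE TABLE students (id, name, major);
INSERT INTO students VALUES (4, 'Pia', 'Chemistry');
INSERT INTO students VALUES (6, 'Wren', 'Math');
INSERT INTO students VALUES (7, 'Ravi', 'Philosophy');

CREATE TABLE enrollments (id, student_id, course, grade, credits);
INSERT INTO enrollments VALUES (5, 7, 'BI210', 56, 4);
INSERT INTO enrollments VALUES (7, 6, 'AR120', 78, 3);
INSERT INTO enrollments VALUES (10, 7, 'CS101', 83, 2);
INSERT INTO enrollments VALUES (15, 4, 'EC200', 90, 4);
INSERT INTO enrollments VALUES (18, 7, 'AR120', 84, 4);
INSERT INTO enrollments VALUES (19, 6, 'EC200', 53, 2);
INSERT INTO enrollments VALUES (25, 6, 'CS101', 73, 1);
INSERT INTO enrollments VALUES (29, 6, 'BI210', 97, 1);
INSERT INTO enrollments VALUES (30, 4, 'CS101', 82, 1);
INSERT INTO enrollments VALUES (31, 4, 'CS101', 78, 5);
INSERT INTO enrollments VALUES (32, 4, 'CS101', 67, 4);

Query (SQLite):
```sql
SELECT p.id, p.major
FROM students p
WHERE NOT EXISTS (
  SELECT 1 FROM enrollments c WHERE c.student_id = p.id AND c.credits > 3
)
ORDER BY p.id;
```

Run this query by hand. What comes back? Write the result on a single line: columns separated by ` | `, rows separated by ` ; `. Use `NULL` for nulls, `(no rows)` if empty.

6 | Math

For each students row, check whether any enrollments with matching student_id has credits > 3.
Keep rows where that is false.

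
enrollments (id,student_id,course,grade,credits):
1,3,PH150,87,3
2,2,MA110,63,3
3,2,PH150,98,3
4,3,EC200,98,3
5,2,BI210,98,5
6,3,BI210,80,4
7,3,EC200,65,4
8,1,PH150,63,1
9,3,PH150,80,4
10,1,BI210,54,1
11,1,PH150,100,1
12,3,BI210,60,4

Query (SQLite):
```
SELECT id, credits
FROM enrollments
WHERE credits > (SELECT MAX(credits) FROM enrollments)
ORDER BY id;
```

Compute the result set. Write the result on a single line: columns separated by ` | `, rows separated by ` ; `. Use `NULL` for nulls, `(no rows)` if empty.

(no rows)

Scalar subquery: MAX(credits) over all enrollments rows = 5.
Keep rows where credits > that value.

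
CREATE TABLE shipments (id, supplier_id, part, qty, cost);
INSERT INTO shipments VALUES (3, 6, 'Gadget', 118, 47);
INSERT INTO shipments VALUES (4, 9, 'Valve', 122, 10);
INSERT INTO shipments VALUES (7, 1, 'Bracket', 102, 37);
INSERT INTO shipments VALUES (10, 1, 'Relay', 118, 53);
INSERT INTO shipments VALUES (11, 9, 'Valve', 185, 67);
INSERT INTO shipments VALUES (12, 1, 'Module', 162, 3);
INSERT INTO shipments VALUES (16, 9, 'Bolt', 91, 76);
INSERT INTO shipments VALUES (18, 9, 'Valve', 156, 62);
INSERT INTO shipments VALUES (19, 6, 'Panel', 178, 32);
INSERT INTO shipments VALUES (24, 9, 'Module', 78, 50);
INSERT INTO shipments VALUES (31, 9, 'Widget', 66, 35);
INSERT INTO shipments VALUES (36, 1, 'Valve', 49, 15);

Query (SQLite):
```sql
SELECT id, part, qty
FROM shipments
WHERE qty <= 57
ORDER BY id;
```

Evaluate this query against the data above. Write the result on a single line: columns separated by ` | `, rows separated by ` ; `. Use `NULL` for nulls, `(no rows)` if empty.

qty <= 57: ids {36}

36 | Valve | 49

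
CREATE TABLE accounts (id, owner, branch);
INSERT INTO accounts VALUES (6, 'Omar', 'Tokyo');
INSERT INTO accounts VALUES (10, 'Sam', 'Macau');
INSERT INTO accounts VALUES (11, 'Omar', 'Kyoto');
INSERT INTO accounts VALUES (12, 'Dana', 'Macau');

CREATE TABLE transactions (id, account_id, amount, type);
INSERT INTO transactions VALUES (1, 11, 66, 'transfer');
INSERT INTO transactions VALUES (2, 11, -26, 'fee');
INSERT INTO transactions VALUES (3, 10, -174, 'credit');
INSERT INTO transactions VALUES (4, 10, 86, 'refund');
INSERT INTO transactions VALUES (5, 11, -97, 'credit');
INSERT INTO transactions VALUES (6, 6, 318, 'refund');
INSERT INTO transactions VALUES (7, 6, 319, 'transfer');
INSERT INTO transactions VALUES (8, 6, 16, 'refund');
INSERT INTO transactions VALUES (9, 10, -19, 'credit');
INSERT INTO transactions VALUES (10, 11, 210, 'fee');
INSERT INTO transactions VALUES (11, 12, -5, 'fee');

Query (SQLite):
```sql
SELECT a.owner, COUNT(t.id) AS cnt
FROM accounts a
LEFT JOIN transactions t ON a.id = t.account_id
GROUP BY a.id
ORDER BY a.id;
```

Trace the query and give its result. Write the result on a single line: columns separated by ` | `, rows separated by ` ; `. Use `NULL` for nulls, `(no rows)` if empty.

LEFT JOIN keeps every accounts row; unmatched ones get NULL for transactions columns.
Group by accounts.id and compute COUNT(t.id). COUNT(col) of an all-NULL group is 0.
  6: ids {6, 7, 8} → COUNT(t.id)=3
  10: ids {3, 4, 9} → COUNT(t.id)=3
  11: ids {1, 2, 5, 10} → COUNT(t.id)=4
  12: ids {11} → COUNT(t.id)=1

Omar | 3 ; Sam | 3 ; Omar | 4 ; Dana | 1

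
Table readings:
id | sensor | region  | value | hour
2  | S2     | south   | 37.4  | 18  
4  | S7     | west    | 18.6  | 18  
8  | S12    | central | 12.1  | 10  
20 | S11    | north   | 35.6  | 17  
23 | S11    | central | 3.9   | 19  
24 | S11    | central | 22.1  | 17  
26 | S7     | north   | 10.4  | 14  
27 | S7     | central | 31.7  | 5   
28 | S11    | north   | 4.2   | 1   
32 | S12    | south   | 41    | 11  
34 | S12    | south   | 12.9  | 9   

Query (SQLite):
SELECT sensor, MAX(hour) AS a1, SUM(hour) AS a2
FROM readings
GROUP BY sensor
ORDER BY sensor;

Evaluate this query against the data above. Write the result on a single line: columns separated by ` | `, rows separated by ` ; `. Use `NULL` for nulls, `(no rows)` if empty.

S11 | 19 | 54 ; S12 | 11 | 30 ; S2 | 18 | 18 ; S7 | 18 | 37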